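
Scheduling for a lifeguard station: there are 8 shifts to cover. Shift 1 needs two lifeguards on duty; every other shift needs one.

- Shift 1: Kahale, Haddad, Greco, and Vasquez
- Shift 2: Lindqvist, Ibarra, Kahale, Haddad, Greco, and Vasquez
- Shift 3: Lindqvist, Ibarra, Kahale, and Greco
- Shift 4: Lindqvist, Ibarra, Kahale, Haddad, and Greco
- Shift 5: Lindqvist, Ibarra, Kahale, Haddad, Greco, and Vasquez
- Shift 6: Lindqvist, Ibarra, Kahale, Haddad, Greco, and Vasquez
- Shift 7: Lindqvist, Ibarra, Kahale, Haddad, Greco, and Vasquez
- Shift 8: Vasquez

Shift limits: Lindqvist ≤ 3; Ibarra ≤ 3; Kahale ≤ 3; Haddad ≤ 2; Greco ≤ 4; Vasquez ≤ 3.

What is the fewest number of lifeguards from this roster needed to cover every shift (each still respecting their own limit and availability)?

9 slots to fill and no one can take more than 4, so at least ⌈9/4⌉ = 3 lifeguards are needed.
Lindqvist, Kahale, and Vasquez alone can cover everything: Shift 1→Kahale+Vasquez, Shift 2→Lindqvist, Shift 3→Lindqvist, Shift 4→Lindqvist, Shift 5→Kahale, Shift 6→Kahale, Shift 7→Vasquez, Shift 8→Vasquez.

3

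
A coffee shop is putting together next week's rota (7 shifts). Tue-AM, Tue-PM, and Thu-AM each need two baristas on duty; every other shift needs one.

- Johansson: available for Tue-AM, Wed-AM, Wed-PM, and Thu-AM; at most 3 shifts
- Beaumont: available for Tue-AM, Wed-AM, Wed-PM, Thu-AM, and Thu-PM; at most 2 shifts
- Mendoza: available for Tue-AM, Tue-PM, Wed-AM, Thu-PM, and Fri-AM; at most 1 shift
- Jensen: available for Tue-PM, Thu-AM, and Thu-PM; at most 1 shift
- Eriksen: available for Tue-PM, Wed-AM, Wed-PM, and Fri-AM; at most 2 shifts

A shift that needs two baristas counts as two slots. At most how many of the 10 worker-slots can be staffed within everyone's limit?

9

Total capacity across all baristas is 3+2+1+1+2 = 9, and 10 slots are needed, so at most 9 can be filled.
An assignment achieving 9: Tue-AM→Johansson+Beaumont, Tue-PM→Jensen+Eriksen, Wed-AM→Eriksen, Wed-PM→Johansson, Thu-AM→Johansson+Beaumont, Fri-AM→Mendoza.
Loads: Johansson 3/3, Beaumont 2/2, Mendoza 1/1, Jensen 1/1, Eriksen 2/2.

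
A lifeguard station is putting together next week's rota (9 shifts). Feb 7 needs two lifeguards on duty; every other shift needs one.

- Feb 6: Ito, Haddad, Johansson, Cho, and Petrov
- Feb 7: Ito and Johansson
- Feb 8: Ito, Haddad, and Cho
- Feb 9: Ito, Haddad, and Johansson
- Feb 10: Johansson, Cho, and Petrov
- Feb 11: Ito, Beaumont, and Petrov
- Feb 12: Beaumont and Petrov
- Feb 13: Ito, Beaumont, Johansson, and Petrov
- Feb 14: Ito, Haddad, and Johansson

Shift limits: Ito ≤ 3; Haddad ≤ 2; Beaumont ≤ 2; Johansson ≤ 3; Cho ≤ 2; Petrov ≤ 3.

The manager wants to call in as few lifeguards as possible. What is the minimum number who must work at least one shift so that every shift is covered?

10 slots to fill and no one can take more than 3, so at least ⌈10/3⌉ = 4 lifeguards are needed.
Ito, Haddad, Beaumont, and Johansson alone can cover everything: Feb 6→Haddad, Feb 7→Ito+Johansson, Feb 8→Ito, Feb 9→Haddad, Feb 10→Johansson, Feb 11→Ito, Feb 12→Beaumont, Feb 13→Beaumont, Feb 14→Johansson.

4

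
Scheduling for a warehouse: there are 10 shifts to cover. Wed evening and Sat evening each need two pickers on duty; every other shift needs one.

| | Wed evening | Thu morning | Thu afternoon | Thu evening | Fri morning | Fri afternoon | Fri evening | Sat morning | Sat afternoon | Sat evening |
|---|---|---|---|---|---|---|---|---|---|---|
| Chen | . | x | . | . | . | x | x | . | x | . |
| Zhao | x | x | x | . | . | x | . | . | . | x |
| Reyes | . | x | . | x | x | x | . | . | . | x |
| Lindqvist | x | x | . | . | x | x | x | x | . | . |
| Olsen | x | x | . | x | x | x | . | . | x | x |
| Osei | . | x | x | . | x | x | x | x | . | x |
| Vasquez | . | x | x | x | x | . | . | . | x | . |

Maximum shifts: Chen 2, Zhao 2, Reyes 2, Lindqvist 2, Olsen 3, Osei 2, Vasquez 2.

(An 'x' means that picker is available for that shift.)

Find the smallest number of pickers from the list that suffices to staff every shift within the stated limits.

12 slots to fill and no one can take more than 3, so at least ⌈12/3⌉ = 4 pickers are needed.
Any 5 pickers together have capacity at most 3+2+2+2+2 = 11 < 12 slots, so 5 can never suffice.
Chen, Zhao, Reyes, Lindqvist, Olsen, and Osei alone can cover everything: Wed evening→Zhao+Lindqvist, Thu morning→Olsen, Thu afternoon→Zhao, Thu evening→Reyes, Fri morning→Reyes, Fri afternoon→Olsen, Fri evening→Chen, Sat morning→Lindqvist, Sat afternoon→Chen, Sat evening→Olsen+Osei.

6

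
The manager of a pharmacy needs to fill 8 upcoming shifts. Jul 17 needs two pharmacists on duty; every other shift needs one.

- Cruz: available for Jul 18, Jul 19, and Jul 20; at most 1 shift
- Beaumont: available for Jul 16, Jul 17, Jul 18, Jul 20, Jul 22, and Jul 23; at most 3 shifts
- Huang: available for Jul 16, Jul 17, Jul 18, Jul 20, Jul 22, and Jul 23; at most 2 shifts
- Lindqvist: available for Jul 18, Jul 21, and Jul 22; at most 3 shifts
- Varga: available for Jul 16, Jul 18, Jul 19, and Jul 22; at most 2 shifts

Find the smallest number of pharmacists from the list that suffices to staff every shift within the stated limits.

9 slots to fill and no one can take more than 3, so at least ⌈9/3⌉ = 3 pharmacists are needed.
Any 3 pharmacists together have capacity at most 3+3+2 = 8 < 9 slots, so 3 can never suffice.
Cruz, Beaumont, Huang, and Lindqvist alone can cover everything: Jul 16→Beaumont, Jul 17→Beaumont+Huang, Jul 18→Lindqvist, Jul 19→Cruz, Jul 20→Huang, Jul 21→Lindqvist, Jul 22→Lindqvist, Jul 23→Beaumont.

4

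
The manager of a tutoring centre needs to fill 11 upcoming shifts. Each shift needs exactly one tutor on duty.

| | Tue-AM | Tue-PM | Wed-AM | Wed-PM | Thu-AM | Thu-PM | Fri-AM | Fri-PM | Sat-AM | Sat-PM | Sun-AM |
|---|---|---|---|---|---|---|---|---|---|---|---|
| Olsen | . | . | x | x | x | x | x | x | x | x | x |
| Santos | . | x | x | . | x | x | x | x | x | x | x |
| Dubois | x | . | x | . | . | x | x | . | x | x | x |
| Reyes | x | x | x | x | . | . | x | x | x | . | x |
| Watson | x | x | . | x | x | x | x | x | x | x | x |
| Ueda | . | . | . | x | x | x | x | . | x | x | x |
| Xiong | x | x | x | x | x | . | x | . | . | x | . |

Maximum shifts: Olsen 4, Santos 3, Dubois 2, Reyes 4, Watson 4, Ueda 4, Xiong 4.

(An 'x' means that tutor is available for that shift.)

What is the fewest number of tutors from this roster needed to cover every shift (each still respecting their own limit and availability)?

3

11 slots to fill and no one can take more than 4, so at least ⌈11/4⌉ = 3 tutors are needed.
Olsen, Santos, and Reyes alone can cover everything: Tue-AM→Reyes, Tue-PM→Santos, Wed-AM→Santos, Wed-PM→Olsen, Thu-AM→Olsen, Thu-PM→Olsen, Fri-AM→Santos, Fri-PM→Reyes, Sat-AM→Reyes, Sat-PM→Olsen, Sun-AM→Reyes.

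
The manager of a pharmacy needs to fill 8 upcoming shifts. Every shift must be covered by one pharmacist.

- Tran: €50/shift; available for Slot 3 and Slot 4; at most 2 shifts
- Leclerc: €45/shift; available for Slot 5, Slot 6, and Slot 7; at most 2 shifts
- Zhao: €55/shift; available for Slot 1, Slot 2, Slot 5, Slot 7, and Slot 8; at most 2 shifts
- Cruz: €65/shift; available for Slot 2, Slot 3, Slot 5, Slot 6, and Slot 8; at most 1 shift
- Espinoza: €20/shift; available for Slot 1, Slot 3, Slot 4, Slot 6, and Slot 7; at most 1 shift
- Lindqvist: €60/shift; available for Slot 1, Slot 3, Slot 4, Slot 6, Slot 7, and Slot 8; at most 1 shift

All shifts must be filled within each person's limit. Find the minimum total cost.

Picking the cheapest available pharmacist for each shift independently would cost €255, but that ignores the shift limits.
An optimal schedule: Slot 1→Espinoza, Slot 2→Zhao, Slot 3→Tran, Slot 4→Tran, Slot 5→Leclerc, Slot 6→Leclerc, Slot 7→Lindqvist, Slot 8→Zhao.
Total: 20 + 55 + 50 + 50 + 45 + 45 + 60 + 55 = €380.

€380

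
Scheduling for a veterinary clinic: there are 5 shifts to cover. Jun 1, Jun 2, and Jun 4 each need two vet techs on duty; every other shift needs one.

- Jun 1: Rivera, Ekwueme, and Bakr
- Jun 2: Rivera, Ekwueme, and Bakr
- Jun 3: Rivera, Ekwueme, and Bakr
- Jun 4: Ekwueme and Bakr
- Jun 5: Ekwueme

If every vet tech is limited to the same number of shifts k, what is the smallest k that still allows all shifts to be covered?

3

With 3 vet techs and 8 worker-slots to fill, someone must work at least ⌈8/3⌉ = 3 shifts, so k ≥ 3.
k = 3 works: Jun 1→Rivera+Ekwueme, Jun 2→Rivera+Bakr, Jun 3→Rivera, Jun 4→Ekwueme+Bakr, Jun 5→Ekwueme.
Loads: Rivera 3, Ekwueme 3, Bakr 2 — all ≤ 3.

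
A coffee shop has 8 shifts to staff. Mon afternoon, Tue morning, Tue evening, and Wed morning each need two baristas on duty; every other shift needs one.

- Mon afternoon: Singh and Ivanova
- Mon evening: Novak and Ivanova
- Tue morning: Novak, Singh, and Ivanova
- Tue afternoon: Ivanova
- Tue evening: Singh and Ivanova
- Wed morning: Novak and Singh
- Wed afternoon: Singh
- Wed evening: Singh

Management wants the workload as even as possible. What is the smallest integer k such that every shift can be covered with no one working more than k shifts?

5

With 3 baristas and 12 worker-slots to fill, someone must work at least ⌈12/3⌉ = 4 shifts, so k ≥ 4.
k = 4 fails: Shifts {Mon afternoon, Tue evening, Wed morning, Wed afternoon, Wed evening} need 8 worker-slots in total, but the baristas available for any of those shifts (Novak, Singh, and Ivanova) can supply at most 7 among them. So no valid schedule exists.
k = 5 works: Mon afternoon→Singh+Ivanova, Mon evening→Novak, Tue morning→Novak+Ivanova, Tue afternoon→Ivanova, Tue evening→Singh+Ivanova, Wed morning→Novak+Singh, Wed afternoon→Singh, Wed evening→Singh.
Loads: Novak 3, Singh 5, Ivanova 4 — all ≤ 5.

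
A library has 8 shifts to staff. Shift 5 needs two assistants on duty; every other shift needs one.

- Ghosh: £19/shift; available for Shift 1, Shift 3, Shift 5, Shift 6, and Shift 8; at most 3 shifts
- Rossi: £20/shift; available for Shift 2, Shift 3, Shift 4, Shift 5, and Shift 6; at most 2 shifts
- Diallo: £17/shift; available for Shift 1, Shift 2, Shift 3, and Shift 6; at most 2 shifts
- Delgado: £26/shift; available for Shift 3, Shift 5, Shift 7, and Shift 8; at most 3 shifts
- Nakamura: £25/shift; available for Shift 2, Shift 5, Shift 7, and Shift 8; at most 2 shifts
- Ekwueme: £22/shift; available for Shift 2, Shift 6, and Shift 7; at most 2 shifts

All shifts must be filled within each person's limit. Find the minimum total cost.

Shift 4 can only be covered by Rossi, so that assignment is forced.
Picking the cheapest available assistant for each shift independently would cost £168, but that ignores the shift limits.
An optimal schedule: Shift 1→Diallo, Shift 2→Diallo, Shift 3→Ghosh, Shift 4→Rossi, Shift 5→Ghosh+Rossi, Shift 6→Ekwueme, Shift 7→Ekwueme, Shift 8→Ghosh.
Total: 17 + 17 + 19 + 20 + 19 + 20 + 22 + 22 + 19 = £175.

£175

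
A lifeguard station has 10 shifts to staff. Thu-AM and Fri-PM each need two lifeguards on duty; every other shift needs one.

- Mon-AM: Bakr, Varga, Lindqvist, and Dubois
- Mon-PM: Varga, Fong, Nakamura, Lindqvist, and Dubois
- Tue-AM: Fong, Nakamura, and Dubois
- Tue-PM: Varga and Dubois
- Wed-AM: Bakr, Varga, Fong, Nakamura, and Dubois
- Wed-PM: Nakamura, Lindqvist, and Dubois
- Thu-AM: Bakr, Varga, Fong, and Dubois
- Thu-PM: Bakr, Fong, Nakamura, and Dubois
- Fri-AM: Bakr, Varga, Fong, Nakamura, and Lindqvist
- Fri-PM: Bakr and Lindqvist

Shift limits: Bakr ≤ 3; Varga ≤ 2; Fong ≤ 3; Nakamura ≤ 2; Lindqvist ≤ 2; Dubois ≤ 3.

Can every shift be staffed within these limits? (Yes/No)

Fri-PM can only be covered by Bakr and Lindqvist, so that assignment is forced.
One valid schedule: Mon-AM→Bakr, Mon-PM→Varga, Tue-AM→Fong, Tue-PM→Varga, Wed-AM→Fong, Wed-PM→Nakamura, Thu-AM→Fong+Dubois, Thu-PM→Bakr, Fri-AM→Nakamura, Fri-PM→Bakr+Lindqvist.
Loads: Bakr 3/3, Varga 2/2, Fong 3/3, Nakamura 2/2, Lindqvist 1/2, Dubois 1/3 — all within limits.

Yes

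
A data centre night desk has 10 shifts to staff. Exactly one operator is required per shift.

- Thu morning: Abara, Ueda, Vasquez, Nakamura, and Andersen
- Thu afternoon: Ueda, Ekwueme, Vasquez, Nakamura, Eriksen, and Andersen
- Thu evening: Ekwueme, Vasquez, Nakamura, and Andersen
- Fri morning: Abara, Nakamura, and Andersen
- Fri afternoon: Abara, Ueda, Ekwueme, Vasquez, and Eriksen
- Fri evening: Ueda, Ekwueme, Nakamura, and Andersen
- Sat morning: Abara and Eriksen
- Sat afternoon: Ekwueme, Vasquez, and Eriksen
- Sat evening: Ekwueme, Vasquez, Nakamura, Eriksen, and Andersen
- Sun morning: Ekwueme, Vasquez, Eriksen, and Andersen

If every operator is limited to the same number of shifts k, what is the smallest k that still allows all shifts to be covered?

2

With 7 operators and 10 worker-slots to fill, someone must work at least ⌈10/7⌉ = 2 shifts, so k ≥ 2.
k = 2 works: Thu morning→Ueda, Thu afternoon→Nakamura, Thu evening→Ekwueme, Fri morning→Abara, Fri afternoon→Vasquez, Fri evening→Ueda, Sat morning→Abara, Sat afternoon→Ekwueme, Sat evening→Nakamura, Sun morning→Vasquez.
Loads: Abara 2, Ueda 2, Ekwueme 2, Vasquez 2, Nakamura 2, Eriksen 0, Andersen 0 — all ≤ 2.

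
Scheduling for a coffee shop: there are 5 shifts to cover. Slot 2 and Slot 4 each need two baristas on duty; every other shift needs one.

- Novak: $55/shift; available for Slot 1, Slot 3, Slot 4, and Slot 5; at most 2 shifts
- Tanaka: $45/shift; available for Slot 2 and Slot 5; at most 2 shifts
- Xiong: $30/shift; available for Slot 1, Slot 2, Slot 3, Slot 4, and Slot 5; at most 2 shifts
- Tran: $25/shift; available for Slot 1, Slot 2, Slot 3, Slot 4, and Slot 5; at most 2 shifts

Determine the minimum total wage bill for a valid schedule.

Picking the cheapest available barista for each shift independently would cost $185, but that ignores the shift limits.
An optimal schedule: Slot 1→Tran, Slot 2→Tran+Tanaka, Slot 3→Xiong, Slot 4→Xiong+Novak, Slot 5→Tanaka.
Total: 25 + 25 + 45 + 30 + 30 + 55 + 45 = $255.

$255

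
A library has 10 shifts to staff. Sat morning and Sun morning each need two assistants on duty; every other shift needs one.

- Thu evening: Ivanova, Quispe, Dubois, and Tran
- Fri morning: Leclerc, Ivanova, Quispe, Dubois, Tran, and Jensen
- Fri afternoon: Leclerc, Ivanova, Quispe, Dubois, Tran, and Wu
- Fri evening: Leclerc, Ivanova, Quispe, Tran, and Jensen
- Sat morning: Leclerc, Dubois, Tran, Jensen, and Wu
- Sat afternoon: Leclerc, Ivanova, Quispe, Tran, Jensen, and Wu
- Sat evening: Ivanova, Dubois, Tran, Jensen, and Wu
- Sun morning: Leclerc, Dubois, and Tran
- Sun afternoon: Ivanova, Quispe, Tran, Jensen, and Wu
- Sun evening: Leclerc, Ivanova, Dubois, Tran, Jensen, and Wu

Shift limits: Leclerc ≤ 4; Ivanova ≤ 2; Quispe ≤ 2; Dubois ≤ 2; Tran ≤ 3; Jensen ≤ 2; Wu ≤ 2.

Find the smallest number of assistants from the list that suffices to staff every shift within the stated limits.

5

12 slots to fill and no one can take more than 4, so at least ⌈12/4⌉ = 3 assistants are needed.
Any 4 assistants together have capacity at most 4+3+2+2 = 11 < 12 slots, so 4 can never suffice.
Leclerc, Ivanova, Quispe, Dubois, and Tran alone can cover everything: Thu evening→Quispe, Fri morning→Quispe, Fri afternoon→Tran, Fri evening→Leclerc, Sat morning→Leclerc+Dubois, Sat afternoon→Leclerc, Sat evening→Ivanova, Sun morning→Leclerc+Dubois, Sun afternoon→Ivanova, Sun evening→Tran.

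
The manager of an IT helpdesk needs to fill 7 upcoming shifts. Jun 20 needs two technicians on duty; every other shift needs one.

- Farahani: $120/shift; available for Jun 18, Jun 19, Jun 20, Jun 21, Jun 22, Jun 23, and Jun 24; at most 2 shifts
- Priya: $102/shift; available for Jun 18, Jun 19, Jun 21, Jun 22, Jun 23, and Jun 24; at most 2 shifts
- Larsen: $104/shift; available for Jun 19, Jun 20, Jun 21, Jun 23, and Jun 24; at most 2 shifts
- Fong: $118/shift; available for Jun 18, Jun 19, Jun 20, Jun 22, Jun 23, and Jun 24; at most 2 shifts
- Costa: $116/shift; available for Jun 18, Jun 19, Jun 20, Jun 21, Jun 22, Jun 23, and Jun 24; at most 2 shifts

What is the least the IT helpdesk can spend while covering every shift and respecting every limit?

Picking the cheapest available technician for each shift independently would cost $832, but that ignores the shift limits.
An optimal schedule: Jun 18→Priya, Jun 19→Larsen, Jun 20→Costa+Fong, Jun 21→Priya, Jun 22→Costa, Jun 23→Larsen, Jun 24→Fong.
Total: 102 + 104 + 116 + 118 + 102 + 116 + 104 + 118 = $880.

$880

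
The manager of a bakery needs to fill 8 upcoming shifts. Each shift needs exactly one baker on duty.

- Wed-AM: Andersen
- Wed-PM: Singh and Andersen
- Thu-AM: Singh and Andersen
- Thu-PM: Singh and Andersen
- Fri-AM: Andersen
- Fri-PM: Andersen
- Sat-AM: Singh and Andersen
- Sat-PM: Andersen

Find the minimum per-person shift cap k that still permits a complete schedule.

4

With 2 bakers and 8 worker-slots to fill, someone must work at least ⌈8/2⌉ = 4 shifts, so k ≥ 4.
k = 4 works: Wed-AM→Andersen, Wed-PM→Singh, Thu-AM→Singh, Thu-PM→Singh, Fri-AM→Andersen, Fri-PM→Andersen, Sat-AM→Singh, Sat-PM→Andersen.
Loads: Singh 4, Andersen 4 — all ≤ 4.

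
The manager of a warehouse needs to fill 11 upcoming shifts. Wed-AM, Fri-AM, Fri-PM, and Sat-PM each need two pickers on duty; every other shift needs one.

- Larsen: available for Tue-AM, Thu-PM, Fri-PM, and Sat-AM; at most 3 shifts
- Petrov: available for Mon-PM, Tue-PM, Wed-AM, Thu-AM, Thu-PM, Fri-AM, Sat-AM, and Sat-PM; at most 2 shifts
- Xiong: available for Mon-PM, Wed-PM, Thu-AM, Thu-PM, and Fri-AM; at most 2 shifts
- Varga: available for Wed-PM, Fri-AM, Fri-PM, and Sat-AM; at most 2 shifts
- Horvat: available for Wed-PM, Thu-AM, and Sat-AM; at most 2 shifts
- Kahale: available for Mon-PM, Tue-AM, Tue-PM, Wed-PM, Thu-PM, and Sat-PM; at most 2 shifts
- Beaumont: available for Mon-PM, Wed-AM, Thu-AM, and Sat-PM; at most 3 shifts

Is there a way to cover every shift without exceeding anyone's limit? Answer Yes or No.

Yes

Wed-AM can only be covered by Petrov and Beaumont, so that assignment is forced.
Fri-PM can only be covered by Larsen and Varga, so that assignment is forced.
One valid schedule: Mon-PM→Xiong, Tue-AM→Larsen, Tue-PM→Petrov, Wed-AM→Petrov+Beaumont, Wed-PM→Horvat, Thu-AM→Horvat, Thu-PM→Kahale, Fri-AM→Xiong+Varga, Fri-PM→Larsen+Varga, Sat-AM→Larsen, Sat-PM→Kahale+Beaumont.
Loads: Larsen 3/3, Petrov 2/2, Xiong 2/2, Varga 2/2, Horvat 2/2, Kahale 2/2, Beaumont 2/3 — all within limits.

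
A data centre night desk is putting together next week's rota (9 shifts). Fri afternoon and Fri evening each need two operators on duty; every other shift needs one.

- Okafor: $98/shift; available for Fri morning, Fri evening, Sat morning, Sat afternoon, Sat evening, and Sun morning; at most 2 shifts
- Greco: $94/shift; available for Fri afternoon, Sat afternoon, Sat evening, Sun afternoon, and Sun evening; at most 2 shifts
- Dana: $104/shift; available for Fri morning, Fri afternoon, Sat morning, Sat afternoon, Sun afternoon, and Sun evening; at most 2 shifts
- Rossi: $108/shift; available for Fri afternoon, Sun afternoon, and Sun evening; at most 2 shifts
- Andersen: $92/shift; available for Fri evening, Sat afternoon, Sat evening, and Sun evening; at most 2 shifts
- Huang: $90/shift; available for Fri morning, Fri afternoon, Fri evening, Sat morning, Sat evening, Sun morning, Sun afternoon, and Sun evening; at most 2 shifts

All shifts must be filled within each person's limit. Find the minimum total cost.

$1064

Picking the cheapest available operator for each shift independently would cost $998, but that ignores the shift limits.
An optimal schedule: Fri morning→Huang, Fri afternoon→Dana+Rossi, Fri evening→Andersen+Okafor, Sat morning→Okafor, Sat afternoon→Andersen, Sat evening→Greco, Sun morning→Huang, Sun afternoon→Greco, Sun evening→Dana.
Total: 90 + 104 + 108 + 92 + 98 + 98 + 92 + 94 + 90 + 94 + 104 = $1064.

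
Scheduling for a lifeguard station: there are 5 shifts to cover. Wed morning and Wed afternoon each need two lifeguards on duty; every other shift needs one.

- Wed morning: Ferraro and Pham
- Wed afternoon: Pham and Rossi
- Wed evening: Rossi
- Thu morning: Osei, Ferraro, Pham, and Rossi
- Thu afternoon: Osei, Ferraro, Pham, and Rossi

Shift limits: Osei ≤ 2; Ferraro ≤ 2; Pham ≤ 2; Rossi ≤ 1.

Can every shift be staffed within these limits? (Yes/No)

No

Total capacity is 7 and 7 slots are needed, so capacity alone doesn't rule it out.
Shifts {Wed afternoon, Wed evening} need 3 worker-slots in total, but the lifeguards available for any of those shifts (Pham and Rossi) can supply at most 2 among them. So no valid schedule exists.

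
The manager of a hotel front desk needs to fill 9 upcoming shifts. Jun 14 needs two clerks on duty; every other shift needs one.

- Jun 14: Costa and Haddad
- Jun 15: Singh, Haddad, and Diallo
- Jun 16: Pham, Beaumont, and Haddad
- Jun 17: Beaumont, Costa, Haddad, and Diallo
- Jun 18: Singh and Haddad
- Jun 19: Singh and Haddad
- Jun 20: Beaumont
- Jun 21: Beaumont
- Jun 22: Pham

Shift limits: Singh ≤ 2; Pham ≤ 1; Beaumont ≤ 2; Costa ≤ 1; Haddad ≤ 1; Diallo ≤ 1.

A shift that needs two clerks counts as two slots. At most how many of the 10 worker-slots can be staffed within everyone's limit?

Total capacity across all clerks is 2+1+2+1+1+1 = 8, and 10 slots are needed, so at most 8 can be filled.
An assignment achieving 8: Jun 14→Costa+Haddad, Jun 15→Diallo, Jun 18→Singh, Jun 19→Singh, Jun 20→Beaumont, Jun 21→Beaumont, Jun 22→Pham.
Loads: Singh 2/2, Pham 1/1, Beaumont 2/2, Costa 1/1, Haddad 1/1, Diallo 1/1.

8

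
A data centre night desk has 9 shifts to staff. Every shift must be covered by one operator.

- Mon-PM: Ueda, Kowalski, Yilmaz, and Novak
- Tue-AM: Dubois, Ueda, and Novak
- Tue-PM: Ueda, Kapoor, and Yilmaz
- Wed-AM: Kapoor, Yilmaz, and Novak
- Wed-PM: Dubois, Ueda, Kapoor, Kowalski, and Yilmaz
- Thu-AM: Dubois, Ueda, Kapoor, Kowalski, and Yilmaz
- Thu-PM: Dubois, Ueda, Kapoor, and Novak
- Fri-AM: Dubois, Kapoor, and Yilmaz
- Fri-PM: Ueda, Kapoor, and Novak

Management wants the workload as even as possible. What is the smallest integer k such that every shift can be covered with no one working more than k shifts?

2

With 6 operators and 9 worker-slots to fill, someone must work at least ⌈9/6⌉ = 2 shifts, so k ≥ 2.
k = 2 works: Mon-PM→Kowalski, Tue-AM→Dubois, Tue-PM→Ueda, Wed-AM→Kapoor, Wed-PM→Kowalski, Thu-AM→Yilmaz, Thu-PM→Kapoor, Fri-AM→Dubois, Fri-PM→Ueda.
Loads: Dubois 2, Ueda 2, Kapoor 2, Kowalski 2, Yilmaz 1, Novak 0 — all ≤ 2.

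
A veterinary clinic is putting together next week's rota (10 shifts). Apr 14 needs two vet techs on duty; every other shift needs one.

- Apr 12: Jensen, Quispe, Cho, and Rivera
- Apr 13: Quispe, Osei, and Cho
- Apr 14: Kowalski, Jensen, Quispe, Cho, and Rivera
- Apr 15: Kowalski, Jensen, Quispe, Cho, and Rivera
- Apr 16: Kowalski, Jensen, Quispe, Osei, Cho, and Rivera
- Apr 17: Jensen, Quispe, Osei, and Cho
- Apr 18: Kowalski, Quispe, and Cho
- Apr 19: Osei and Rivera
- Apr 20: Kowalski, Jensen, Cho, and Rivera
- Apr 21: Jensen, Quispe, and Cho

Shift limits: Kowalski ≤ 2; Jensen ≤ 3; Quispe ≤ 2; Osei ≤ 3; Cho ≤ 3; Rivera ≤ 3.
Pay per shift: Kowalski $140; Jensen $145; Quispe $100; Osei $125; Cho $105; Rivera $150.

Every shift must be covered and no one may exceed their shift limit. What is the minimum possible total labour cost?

$1315

Picking the cheapest available vet tech for each shift independently would cost $1135, but that ignores the shift limits.
An optimal schedule: Apr 12→Cho, Apr 13→Quispe, Apr 14→Kowalski+Jensen, Apr 15→Kowalski, Apr 16→Osei, Apr 17→Osei, Apr 18→Quispe, Apr 19→Osei, Apr 20→Cho, Apr 21→Cho.
Total: 105 + 100 + 140 + 145 + 140 + 125 + 125 + 100 + 125 + 105 + 105 = $1315.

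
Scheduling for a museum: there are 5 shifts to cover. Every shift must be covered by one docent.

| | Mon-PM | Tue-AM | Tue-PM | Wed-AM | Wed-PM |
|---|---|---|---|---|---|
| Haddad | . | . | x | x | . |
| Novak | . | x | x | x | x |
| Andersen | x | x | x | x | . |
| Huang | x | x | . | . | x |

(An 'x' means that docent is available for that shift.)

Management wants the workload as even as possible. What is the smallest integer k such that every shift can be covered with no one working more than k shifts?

With 4 docents and 5 worker-slots to fill, someone must work at least ⌈5/4⌉ = 2 shifts, so k ≥ 2.
k = 2 works: Mon-PM→Andersen, Tue-AM→Novak, Tue-PM→Haddad, Wed-AM→Haddad, Wed-PM→Novak.
Loads: Haddad 2, Novak 2, Andersen 1, Huang 0 — all ≤ 2.

2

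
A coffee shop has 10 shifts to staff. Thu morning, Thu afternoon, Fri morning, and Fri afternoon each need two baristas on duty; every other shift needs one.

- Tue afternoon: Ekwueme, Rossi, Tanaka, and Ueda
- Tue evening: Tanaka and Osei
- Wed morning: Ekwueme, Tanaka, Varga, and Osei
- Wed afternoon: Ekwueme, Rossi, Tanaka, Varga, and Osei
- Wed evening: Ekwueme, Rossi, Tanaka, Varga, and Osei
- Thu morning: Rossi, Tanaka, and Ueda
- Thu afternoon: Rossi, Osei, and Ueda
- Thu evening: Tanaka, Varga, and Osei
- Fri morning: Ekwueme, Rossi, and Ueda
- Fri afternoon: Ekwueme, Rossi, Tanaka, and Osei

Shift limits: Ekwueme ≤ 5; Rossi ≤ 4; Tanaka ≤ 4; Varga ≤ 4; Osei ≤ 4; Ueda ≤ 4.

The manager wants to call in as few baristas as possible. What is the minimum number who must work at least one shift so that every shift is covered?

4

14 slots to fill and no one can take more than 5, so at least ⌈14/5⌉ = 3 baristas are needed.
Any 3 baristas together have capacity at most 5+4+4 = 13 < 14 slots, so 3 can never suffice.
Ekwueme, Rossi, Tanaka, and Osei alone can cover everything: Tue afternoon→Ekwueme, Tue evening→Tanaka, Wed morning→Ekwueme, Wed afternoon→Ekwueme, Wed evening→Ekwueme, Thu morning→Rossi+Tanaka, Thu afternoon→Rossi+Osei, Thu evening→Tanaka, Fri morning→Ekwueme+Rossi, Fri afternoon→Rossi+Tanaka.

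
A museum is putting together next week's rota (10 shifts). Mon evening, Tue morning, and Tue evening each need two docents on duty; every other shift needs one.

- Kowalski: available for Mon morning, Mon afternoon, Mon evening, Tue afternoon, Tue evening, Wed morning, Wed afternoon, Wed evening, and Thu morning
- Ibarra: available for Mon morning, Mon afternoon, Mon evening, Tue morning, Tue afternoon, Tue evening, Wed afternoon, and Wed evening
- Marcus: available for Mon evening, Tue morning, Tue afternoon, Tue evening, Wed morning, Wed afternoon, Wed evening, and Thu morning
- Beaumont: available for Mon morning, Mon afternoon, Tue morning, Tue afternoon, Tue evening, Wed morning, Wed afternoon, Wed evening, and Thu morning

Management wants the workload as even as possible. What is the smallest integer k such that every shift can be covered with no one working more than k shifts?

With 4 docents and 13 worker-slots to fill, someone must work at least ⌈13/4⌉ = 4 shifts, so k ≥ 4.
k = 4 works: Mon morning→Kowalski, Mon afternoon→Kowalski, Mon evening→Kowalski+Ibarra, Tue morning→Ibarra+Marcus, Tue afternoon→Ibarra, Tue evening→Marcus+Beaumont, Wed morning→Kowalski, Wed afternoon→Ibarra, Wed evening→Marcus, Thu morning→Marcus.
Loads: Kowalski 4, Ibarra 4, Marcus 4, Beaumont 1 — all ≤ 4.

4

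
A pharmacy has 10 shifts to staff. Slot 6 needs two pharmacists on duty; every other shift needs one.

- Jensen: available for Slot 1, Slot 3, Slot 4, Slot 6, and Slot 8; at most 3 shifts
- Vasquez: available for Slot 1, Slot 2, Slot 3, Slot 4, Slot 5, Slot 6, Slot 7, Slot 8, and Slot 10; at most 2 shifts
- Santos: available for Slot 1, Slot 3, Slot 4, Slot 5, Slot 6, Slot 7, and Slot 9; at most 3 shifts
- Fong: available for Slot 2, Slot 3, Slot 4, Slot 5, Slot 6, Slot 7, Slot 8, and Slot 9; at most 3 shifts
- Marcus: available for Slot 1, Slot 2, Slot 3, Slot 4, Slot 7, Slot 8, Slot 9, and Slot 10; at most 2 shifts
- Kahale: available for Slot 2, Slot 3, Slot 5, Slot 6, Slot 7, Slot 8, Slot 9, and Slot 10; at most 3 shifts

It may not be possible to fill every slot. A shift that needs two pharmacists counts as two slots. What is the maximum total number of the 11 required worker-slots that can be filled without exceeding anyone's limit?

11

Total capacity across all pharmacists is 3+2+3+3+2+3 = 16, and 11 slots are needed, so at most 11 can be filled.
An assignment achieving 11: Slot 1→Jensen, Slot 2→Vasquez, Slot 3→Fong, Slot 4→Jensen, Slot 5→Santos, Slot 6→Jensen+Santos, Slot 7→Fong, Slot 8→Fong, Slot 9→Santos, Slot 10→Vasquez.
Loads: Jensen 3/3, Vasquez 2/2, Santos 3/3, Fong 3/3, Marcus 0/2, Kahale 0/3.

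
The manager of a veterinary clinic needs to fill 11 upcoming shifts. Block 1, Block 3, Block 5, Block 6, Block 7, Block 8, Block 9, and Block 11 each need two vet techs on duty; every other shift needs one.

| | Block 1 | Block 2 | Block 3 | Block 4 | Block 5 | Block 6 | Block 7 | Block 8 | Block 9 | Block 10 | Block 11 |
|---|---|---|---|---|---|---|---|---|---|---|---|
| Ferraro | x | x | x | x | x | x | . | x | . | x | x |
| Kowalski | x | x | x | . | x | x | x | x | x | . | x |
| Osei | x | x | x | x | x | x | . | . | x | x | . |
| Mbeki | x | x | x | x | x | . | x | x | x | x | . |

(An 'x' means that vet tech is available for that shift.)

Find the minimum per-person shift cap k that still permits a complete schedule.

With 4 vet techs and 19 worker-slots to fill, someone must work at least ⌈19/4⌉ = 5 shifts, so k ≥ 5.
k = 5 works: Block 1→Osei+Mbeki, Block 2→Osei, Block 3→Osei+Mbeki, Block 4→Ferraro, Block 5→Osei+Mbeki, Block 6→Ferraro+Kowalski, Block 7→Kowalski+Mbeki, Block 8→Ferraro+Kowalski, Block 9→Kowalski+Osei, Block 10→Ferraro, Block 11→Ferraro+Kowalski.
Loads: Ferraro 5, Kowalski 5, Osei 5, Mbeki 4 — all ≤ 5.

5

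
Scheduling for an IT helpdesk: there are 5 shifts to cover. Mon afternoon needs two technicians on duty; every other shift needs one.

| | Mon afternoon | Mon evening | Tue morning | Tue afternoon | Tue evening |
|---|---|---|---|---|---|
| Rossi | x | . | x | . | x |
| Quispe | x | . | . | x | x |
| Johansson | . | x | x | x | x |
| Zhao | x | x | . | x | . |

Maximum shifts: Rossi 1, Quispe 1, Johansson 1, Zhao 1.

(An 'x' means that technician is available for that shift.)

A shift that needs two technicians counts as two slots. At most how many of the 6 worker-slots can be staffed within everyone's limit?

4

Total capacity across all technicians is 1+1+1+1 = 4, and 6 slots are needed, so at most 4 can be filled.
An assignment achieving 4: Mon afternoon→Quispe+Zhao, Mon evening→Johansson, Tue morning→Rossi.
Loads: Rossi 1/1, Quispe 1/1, Johansson 1/1, Zhao 1/1.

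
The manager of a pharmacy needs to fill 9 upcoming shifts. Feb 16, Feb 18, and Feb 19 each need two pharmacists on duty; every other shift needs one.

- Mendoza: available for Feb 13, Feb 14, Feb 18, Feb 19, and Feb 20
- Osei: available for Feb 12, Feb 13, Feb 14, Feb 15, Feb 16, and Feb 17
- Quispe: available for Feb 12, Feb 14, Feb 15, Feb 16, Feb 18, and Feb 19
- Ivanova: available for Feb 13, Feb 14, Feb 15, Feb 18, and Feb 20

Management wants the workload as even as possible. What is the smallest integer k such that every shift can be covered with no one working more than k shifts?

3

With 4 pharmacists and 12 worker-slots to fill, someone must work at least ⌈12/4⌉ = 3 shifts, so k ≥ 3.
k = 3 works: Feb 12→Osei, Feb 13→Mendoza, Feb 14→Ivanova, Feb 15→Ivanova, Feb 16→Osei+Quispe, Feb 17→Osei, Feb 18→Quispe+Ivanova, Feb 19→Mendoza+Quispe, Feb 20→Mendoza.
Loads: Mendoza 3, Osei 3, Quispe 3, Ivanova 3 — all ≤ 3.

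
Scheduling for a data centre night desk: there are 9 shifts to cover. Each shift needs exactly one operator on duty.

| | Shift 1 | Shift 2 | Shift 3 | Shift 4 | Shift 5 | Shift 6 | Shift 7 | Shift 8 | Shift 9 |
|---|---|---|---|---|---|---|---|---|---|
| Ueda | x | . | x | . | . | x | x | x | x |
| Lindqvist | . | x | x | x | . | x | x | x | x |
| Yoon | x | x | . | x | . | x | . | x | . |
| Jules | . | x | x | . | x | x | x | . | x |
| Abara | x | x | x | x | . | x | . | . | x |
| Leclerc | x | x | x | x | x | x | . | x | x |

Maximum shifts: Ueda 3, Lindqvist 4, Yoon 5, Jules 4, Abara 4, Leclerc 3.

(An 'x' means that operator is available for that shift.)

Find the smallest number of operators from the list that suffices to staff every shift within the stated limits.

2

9 slots to fill and no one can take more than 5, so at least ⌈9/5⌉ = 2 operators are needed.
Yoon and Jules alone can cover everything: Shift 1→Yoon, Shift 2→Yoon, Shift 3→Jules, Shift 4→Yoon, Shift 5→Jules, Shift 6→Yoon, Shift 7→Jules, Shift 8→Yoon, Shift 9→Jules.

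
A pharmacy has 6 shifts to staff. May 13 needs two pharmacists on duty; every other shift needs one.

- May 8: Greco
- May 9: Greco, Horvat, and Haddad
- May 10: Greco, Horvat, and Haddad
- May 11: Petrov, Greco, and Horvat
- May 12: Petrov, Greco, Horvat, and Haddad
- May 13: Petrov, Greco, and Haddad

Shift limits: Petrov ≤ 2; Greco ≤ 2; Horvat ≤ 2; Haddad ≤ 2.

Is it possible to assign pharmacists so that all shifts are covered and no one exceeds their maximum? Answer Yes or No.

Yes

May 8 can only be covered by Greco, so that assignment is forced.
One valid schedule: May 8→Greco, May 9→Greco, May 10→Horvat, May 11→Petrov, May 12→Horvat, May 13→Petrov+Haddad.
Loads: Petrov 2/2, Greco 2/2, Horvat 2/2, Haddad 1/2 — all within limits.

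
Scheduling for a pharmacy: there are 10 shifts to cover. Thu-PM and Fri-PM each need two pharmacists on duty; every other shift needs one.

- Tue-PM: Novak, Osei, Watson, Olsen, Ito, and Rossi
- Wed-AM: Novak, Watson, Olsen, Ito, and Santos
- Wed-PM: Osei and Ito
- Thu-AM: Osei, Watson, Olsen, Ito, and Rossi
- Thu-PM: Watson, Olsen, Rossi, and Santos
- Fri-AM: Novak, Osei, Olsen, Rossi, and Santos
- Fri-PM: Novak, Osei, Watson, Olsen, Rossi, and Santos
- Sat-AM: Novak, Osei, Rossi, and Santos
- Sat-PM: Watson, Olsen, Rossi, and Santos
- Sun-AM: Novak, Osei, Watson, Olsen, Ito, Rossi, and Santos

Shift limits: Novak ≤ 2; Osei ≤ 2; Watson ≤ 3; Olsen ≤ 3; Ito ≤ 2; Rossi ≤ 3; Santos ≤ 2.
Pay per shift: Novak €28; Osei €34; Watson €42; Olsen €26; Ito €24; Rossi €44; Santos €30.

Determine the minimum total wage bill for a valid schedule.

Picking the cheapest available pharmacist for each shift independently would cost €310, but that ignores the shift limits.
An optimal schedule: Tue-PM→Novak, Wed-AM→Ito, Wed-PM→Ito, Thu-AM→Olsen, Thu-PM→Santos+Watson, Fri-AM→Olsen, Fri-PM→Santos+Osei, Sat-AM→Novak, Sat-PM→Olsen, Sun-AM→Osei.
Total: 28 + 24 + 24 + 26 + 30 + 42 + 26 + 30 + 34 + 28 + 26 + 34 = €352.

€352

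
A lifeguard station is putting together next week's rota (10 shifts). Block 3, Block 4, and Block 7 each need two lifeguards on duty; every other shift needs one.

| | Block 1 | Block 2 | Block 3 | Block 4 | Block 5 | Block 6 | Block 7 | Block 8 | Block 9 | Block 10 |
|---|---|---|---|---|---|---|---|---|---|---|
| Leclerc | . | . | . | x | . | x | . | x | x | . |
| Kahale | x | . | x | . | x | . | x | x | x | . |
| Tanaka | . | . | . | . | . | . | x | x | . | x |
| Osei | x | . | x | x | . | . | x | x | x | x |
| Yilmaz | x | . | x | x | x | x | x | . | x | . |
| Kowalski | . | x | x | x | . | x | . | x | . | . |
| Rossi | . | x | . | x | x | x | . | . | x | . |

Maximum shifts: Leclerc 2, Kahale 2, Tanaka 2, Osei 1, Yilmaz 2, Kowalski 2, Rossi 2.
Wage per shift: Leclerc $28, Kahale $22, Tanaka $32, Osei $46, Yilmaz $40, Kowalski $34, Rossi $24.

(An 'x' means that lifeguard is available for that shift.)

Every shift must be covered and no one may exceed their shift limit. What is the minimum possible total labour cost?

Picking the cheapest available lifeguard for each shift independently would cost $330, but that ignores the shift limits.
An optimal schedule: Block 1→Kahale, Block 2→Kowalski, Block 3→Osei+Yilmaz, Block 4→Kowalski+Rossi, Block 5→Kahale, Block 6→Leclerc, Block 7→Tanaka+Yilmaz, Block 8→Leclerc, Block 9→Rossi, Block 10→Tanaka.
Total: 22 + 34 + 46 + 40 + 34 + 24 + 22 + 28 + 32 + 40 + 28 + 24 + 32 = $406.

$406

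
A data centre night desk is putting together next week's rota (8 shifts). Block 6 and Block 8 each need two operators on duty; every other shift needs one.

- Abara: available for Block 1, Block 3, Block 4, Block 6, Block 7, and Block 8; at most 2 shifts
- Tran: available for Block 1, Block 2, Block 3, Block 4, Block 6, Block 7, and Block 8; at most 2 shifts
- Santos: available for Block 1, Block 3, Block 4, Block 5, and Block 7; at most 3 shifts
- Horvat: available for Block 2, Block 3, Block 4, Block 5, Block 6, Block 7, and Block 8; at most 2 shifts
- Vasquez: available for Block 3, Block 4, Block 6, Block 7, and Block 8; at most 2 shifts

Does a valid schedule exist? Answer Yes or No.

One valid schedule: Block 1→Abara, Block 2→Tran, Block 3→Abara, Block 4→Tran, Block 5→Santos, Block 6→Horvat+Vasquez, Block 7→Santos, Block 8→Horvat+Vasquez.
Loads: Abara 2/2, Tran 2/2, Santos 2/3, Horvat 2/2, Vasquez 2/2 — all within limits.

Yes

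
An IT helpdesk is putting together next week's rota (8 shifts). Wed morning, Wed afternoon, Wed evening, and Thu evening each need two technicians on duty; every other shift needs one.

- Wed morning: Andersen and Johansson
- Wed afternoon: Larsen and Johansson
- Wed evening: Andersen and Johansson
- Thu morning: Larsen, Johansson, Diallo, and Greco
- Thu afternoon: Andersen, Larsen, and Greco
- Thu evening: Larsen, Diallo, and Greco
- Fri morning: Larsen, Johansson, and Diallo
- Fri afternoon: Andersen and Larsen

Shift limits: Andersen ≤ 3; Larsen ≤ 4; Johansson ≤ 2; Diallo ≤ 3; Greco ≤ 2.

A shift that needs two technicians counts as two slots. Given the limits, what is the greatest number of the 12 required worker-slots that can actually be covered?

Total capacity across all technicians is 3+4+2+3+2 = 14, and 12 slots are needed, so at most 12 can be filled.
Shifts {Wed morning, Wed afternoon, Wed evening} need 6 slots but only Andersen, Larsen, and Johansson are available for them, supplying at most 5 — so at least 1 slot must go unfilled.
An assignment achieving 11: Wed morning→Andersen+Johansson, Wed afternoon→Larsen+Johansson, Wed evening→Andersen, Thu morning→Diallo, Thu afternoon→Larsen, Thu evening→Larsen+Diallo, Fri morning→Larsen, Fri afternoon→Andersen.
Loads: Andersen 3/3, Larsen 4/4, Johansson 2/2, Diallo 2/3, Greco 0/2.

11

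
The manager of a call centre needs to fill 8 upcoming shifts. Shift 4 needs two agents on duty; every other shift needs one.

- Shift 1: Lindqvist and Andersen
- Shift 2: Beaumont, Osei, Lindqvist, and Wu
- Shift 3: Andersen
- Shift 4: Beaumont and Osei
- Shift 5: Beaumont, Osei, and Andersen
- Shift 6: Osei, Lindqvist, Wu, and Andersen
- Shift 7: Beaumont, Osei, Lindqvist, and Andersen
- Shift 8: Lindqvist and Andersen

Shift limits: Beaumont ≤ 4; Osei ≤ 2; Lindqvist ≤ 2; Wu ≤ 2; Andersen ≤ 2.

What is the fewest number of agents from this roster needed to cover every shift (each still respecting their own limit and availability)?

9 slots to fill and no one can take more than 4, so at least ⌈9/4⌉ = 3 agents are needed.
Any 3 agents together have capacity at most 4+2+2 = 8 < 9 slots, so 3 can never suffice.
Beaumont, Osei, Lindqvist, and Andersen alone can cover everything: Shift 1→Lindqvist, Shift 2→Beaumont, Shift 3→Andersen, Shift 4→Beaumont+Osei, Shift 5→Beaumont, Shift 6→Osei, Shift 7→Beaumont, Shift 8→Lindqvist.

4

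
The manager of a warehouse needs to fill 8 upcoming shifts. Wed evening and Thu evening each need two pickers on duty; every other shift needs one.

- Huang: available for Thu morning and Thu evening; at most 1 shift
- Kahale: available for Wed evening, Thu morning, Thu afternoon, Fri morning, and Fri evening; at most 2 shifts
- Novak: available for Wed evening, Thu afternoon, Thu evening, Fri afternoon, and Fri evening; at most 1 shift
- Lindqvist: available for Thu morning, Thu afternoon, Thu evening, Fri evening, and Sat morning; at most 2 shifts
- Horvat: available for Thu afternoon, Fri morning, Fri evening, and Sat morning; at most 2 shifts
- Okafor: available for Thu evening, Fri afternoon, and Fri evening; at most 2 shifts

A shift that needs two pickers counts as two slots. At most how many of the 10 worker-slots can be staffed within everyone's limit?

Total capacity across all pickers is 1+2+1+2+2+2 = 10, and 10 slots are needed, so at most 10 can be filled.
An assignment achieving 10: Wed evening→Kahale+Novak, Thu morning→Huang, Thu afternoon→Horvat, Thu evening→Lindqvist+Okafor, Fri morning→Kahale, Fri afternoon→Okafor, Fri evening→Horvat, Sat morning→Lindqvist.
Loads: Huang 1/1, Kahale 2/2, Novak 1/1, Lindqvist 2/2, Horvat 2/2, Okafor 2/2.

10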